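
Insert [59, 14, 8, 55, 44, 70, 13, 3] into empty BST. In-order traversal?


Insert 59: root
Insert 14: L from 59
Insert 8: L from 59 -> L from 14
Insert 55: L from 59 -> R from 14
Insert 44: L from 59 -> R from 14 -> L from 55
Insert 70: R from 59
Insert 13: L from 59 -> L from 14 -> R from 8
Insert 3: L from 59 -> L from 14 -> L from 8

In-order: [3, 8, 13, 14, 44, 55, 59, 70]


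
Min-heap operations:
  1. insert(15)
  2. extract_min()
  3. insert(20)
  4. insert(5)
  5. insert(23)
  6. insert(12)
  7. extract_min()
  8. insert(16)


insert(15) -> [15]
extract_min()->15, []
insert(20) -> [20]
insert(5) -> [5, 20]
insert(23) -> [5, 20, 23]
insert(12) -> [5, 12, 23, 20]
extract_min()->5, [12, 20, 23]
insert(16) -> [12, 16, 23, 20]

Final heap: [12, 16, 23, 20]


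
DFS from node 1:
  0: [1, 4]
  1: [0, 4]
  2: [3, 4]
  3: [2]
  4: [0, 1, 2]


Visit 1, push [4, 0]
Visit 0, push [4]
Visit 4, push [2]
Visit 2, push [3]
Visit 3, push []

DFS order: [1, 0, 4, 2, 3]


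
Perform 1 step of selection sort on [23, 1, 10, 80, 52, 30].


Initial: [23, 1, 10, 80, 52, 30]
Step 1: min=1 at 1
  Swap: [1, 23, 10, 80, 52, 30]

After 1 step: [1, 23, 10, 80, 52, 30]


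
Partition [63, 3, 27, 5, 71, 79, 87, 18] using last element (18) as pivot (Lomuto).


Pivot: 18
  3 <= 18: swap -> [3, 63, 27, 5, 71, 79, 87, 18]
  5 <= 18: swap -> [3, 5, 27, 63, 71, 79, 87, 18]
Place pivot at 2: [3, 5, 18, 63, 71, 79, 87, 27]

Partitioned: [3, 5, 18, 63, 71, 79, 87, 27]


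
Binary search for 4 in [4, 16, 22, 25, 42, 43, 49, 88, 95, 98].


Step 1: lo=0, hi=9, mid=4, val=42
Step 2: lo=0, hi=3, mid=1, val=16
Step 3: lo=0, hi=0, mid=0, val=4

Found at index 0


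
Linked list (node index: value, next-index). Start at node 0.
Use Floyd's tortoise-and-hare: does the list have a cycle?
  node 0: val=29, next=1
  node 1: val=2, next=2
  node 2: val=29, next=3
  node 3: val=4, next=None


Floyd's tortoise (slow, +1) and hare (fast, +2):
  init: slow=0, fast=0
  step 1: slow=1, fast=2
  step 2: fast 2->3->None, no cycle

Cycle: no


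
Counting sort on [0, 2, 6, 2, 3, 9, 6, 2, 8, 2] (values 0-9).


Input: [0, 2, 6, 2, 3, 9, 6, 2, 8, 2]
Counts: [1, 0, 4, 1, 0, 0, 2, 0, 1, 1]

Sorted: [0, 2, 2, 2, 2, 3, 6, 6, 8, 9]


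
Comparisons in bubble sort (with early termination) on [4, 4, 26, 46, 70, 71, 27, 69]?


Algorithm: bubble sort (with early termination)
Input: [4, 4, 26, 46, 70, 71, 27, 69]
Sorted: [4, 4, 26, 27, 46, 69, 70, 71]

22


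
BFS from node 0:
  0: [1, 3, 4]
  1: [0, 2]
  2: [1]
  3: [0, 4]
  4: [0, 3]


Visit 0, enqueue [1, 3, 4]
Visit 1, enqueue [2]
Visit 3, enqueue []
Visit 4, enqueue []
Visit 2, enqueue []

BFS order: [0, 1, 3, 4, 2]


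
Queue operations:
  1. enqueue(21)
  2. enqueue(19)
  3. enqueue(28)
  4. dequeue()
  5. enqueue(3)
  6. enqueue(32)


enqueue(21) -> [21]
enqueue(19) -> [21, 19]
enqueue(28) -> [21, 19, 28]
dequeue()->21, [19, 28]
enqueue(3) -> [19, 28, 3]
enqueue(32) -> [19, 28, 3, 32]

Final queue: [19, 28, 3, 32]


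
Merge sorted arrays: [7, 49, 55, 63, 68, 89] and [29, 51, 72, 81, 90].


Take 7 from A
Take 29 from B
Take 49 from A
Take 51 from B
Take 55 from A
Take 63 from A
Take 68 from A
Take 72 from B
Take 81 from B
Take 89 from A

Merged: [7, 29, 49, 51, 55, 63, 68, 72, 81, 89, 90]


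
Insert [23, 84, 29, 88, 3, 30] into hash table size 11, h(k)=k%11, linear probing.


Insert 23: h=1 -> slot 1
Insert 84: h=7 -> slot 7
Insert 29: h=7, 1 probes -> slot 8
Insert 88: h=0 -> slot 0
Insert 3: h=3 -> slot 3
Insert 30: h=8, 1 probes -> slot 9

Table: [88, 23, None, 3, None, None, None, 84, 29, 30, None]


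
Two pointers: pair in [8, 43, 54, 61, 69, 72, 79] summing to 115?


lo=0(8)+hi=6(79)=87
lo=1(43)+hi=6(79)=122
lo=1(43)+hi=5(72)=115

Yes: 43+72=115


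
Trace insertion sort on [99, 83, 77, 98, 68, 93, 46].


Initial: [99, 83, 77, 98, 68, 93, 46]
Insert 83: [83, 99, 77, 98, 68, 93, 46]
Insert 77: [77, 83, 99, 98, 68, 93, 46]
Insert 98: [77, 83, 98, 99, 68, 93, 46]
Insert 68: [68, 77, 83, 98, 99, 93, 46]
Insert 93: [68, 77, 83, 93, 98, 99, 46]
Insert 46: [46, 68, 77, 83, 93, 98, 99]

Sorted: [46, 68, 77, 83, 93, 98, 99]


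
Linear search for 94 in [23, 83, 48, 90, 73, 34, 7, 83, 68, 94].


i=0: 23!=94
i=1: 83!=94
i=2: 48!=94
i=3: 90!=94
i=4: 73!=94
i=5: 34!=94
i=6: 7!=94
i=7: 83!=94
i=8: 68!=94
i=9: 94==94 found!

Found at 9, 10 comps


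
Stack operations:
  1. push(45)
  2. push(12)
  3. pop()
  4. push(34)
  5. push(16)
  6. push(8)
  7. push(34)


push(45) -> [45]
push(12) -> [45, 12]
pop()->12, [45]
push(34) -> [45, 34]
push(16) -> [45, 34, 16]
push(8) -> [45, 34, 16, 8]
push(34) -> [45, 34, 16, 8, 34]

Final stack: [45, 34, 16, 8, 34]


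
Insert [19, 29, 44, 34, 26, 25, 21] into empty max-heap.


Insert 19: [19]
Insert 29: [29, 19]
Insert 44: [44, 19, 29]
Insert 34: [44, 34, 29, 19]
Insert 26: [44, 34, 29, 19, 26]
Insert 25: [44, 34, 29, 19, 26, 25]
Insert 21: [44, 34, 29, 19, 26, 25, 21]

Final heap: [44, 34, 29, 19, 26, 25, 21]


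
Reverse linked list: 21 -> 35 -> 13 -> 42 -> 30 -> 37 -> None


Step 1: curr=21, set curr.next=prev(None) | reversed so far: 21
Step 2: curr=35, set curr.next=prev(21) | reversed so far: 35 -> 21
Step 3: curr=13, set curr.next=prev(35) | reversed so far: 13 -> 35 -> 21
Step 4: curr=42, set curr.next=prev(13) | reversed so far: 42 -> 13 -> 35 -> 21
Step 5: curr=30, set curr.next=prev(42) | reversed so far: 30 -> 42 -> 13 -> 35 -> 21
Step 6: curr=37, set curr.next=prev(30) | reversed so far: 37 -> 30 -> 42 -> 13 -> 35 -> 21

37 -> 30 -> 42 -> 13 -> 35 -> 21 -> None


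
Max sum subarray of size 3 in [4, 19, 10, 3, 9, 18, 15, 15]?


[0:3]: 33
[1:4]: 32
[2:5]: 22
[3:6]: 30
[4:7]: 42
[5:8]: 48

Max: 48 at [5:8]


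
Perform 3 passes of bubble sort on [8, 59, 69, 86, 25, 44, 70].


Initial: [8, 59, 69, 86, 25, 44, 70]
Pass 1: [8, 59, 69, 25, 44, 70, 86] (3 swaps)
Pass 2: [8, 59, 25, 44, 69, 70, 86] (2 swaps)
Pass 3: [8, 25, 44, 59, 69, 70, 86] (2 swaps)

After 3 passes: [8, 25, 44, 59, 69, 70, 86]


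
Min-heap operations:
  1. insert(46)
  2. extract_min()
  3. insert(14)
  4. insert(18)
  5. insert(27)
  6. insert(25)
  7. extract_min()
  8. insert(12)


insert(46) -> [46]
extract_min()->46, []
insert(14) -> [14]
insert(18) -> [14, 18]
insert(27) -> [14, 18, 27]
insert(25) -> [14, 18, 27, 25]
extract_min()->14, [18, 25, 27]
insert(12) -> [12, 18, 27, 25]

Final heap: [12, 18, 27, 25]


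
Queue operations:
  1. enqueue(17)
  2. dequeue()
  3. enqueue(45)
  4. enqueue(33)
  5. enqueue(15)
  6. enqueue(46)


enqueue(17) -> [17]
dequeue()->17, []
enqueue(45) -> [45]
enqueue(33) -> [45, 33]
enqueue(15) -> [45, 33, 15]
enqueue(46) -> [45, 33, 15, 46]

Final queue: [45, 33, 15, 46]


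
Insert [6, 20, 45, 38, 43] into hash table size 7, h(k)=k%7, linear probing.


Insert 6: h=6 -> slot 6
Insert 20: h=6, 1 probes -> slot 0
Insert 45: h=3 -> slot 3
Insert 38: h=3, 1 probes -> slot 4
Insert 43: h=1 -> slot 1

Table: [20, 43, None, 45, 38, None, 6]


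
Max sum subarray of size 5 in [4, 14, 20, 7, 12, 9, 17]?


[0:5]: 57
[1:6]: 62
[2:7]: 65

Max: 65 at [2:7]


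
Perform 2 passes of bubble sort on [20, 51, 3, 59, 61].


Initial: [20, 51, 3, 59, 61]
Pass 1: [20, 3, 51, 59, 61] (1 swaps)
Pass 2: [3, 20, 51, 59, 61] (1 swaps)

After 2 passes: [3, 20, 51, 59, 61]


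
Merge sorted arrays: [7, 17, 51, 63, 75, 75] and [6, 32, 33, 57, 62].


Take 6 from B
Take 7 from A
Take 17 from A
Take 32 from B
Take 33 from B
Take 51 from A
Take 57 from B
Take 62 from B

Merged: [6, 7, 17, 32, 33, 51, 57, 62, 63, 75, 75]


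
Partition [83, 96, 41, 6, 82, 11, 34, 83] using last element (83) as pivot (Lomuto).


Pivot: 83
  83 <= 83: advance i (no swap)
  41 <= 83: swap -> [83, 41, 96, 6, 82, 11, 34, 83]
  6 <= 83: swap -> [83, 41, 6, 96, 82, 11, 34, 83]
  82 <= 83: swap -> [83, 41, 6, 82, 96, 11, 34, 83]
  11 <= 83: swap -> [83, 41, 6, 82, 11, 96, 34, 83]
  34 <= 83: swap -> [83, 41, 6, 82, 11, 34, 96, 83]
Place pivot at 6: [83, 41, 6, 82, 11, 34, 83, 96]

Partitioned: [83, 41, 6, 82, 11, 34, 83, 96]


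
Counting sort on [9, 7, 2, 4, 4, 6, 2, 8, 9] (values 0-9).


Input: [9, 7, 2, 4, 4, 6, 2, 8, 9]
Counts: [0, 0, 2, 0, 2, 0, 1, 1, 1, 2]

Sorted: [2, 2, 4, 4, 6, 7, 8, 9, 9]


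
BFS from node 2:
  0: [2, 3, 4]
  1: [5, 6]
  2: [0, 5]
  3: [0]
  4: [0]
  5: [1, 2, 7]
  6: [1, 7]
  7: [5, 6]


Visit 2, enqueue [0, 5]
Visit 0, enqueue [3, 4]
Visit 5, enqueue [1, 7]
Visit 3, enqueue []
Visit 4, enqueue []
Visit 1, enqueue [6]
Visit 7, enqueue []
Visit 6, enqueue []

BFS order: [2, 0, 5, 3, 4, 1, 7, 6]


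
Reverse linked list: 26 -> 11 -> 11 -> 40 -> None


Step 1: curr=26, set curr.next=prev(None) | reversed so far: 26
Step 2: curr=11, set curr.next=prev(26) | reversed so far: 11 -> 26
Step 3: curr=11, set curr.next=prev(11) | reversed so far: 11 -> 11 -> 26
Step 4: curr=40, set curr.next=prev(11) | reversed so far: 40 -> 11 -> 11 -> 26

40 -> 11 -> 11 -> 26 -> None


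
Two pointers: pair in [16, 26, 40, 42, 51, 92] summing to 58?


lo=0(16)+hi=5(92)=108
lo=0(16)+hi=4(51)=67
lo=0(16)+hi=3(42)=58

Yes: 16+42=58


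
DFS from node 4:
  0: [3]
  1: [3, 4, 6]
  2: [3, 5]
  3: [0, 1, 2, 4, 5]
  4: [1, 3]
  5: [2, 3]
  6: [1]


Visit 4, push [3, 1]
Visit 1, push [6, 3]
Visit 3, push [5, 2, 0]
Visit 0, push []
Visit 2, push [5]
Visit 5, push []
Visit 6, push []

DFS order: [4, 1, 3, 0, 2, 5, 6]


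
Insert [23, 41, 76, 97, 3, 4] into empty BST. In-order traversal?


Insert 23: root
Insert 41: R from 23
Insert 76: R from 23 -> R from 41
Insert 97: R from 23 -> R from 41 -> R from 76
Insert 3: L from 23
Insert 4: L from 23 -> R from 3

In-order: [3, 4, 23, 41, 76, 97]


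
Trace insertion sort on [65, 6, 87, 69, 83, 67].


Initial: [65, 6, 87, 69, 83, 67]
Insert 6: [6, 65, 87, 69, 83, 67]
Insert 87: [6, 65, 87, 69, 83, 67]
Insert 69: [6, 65, 69, 87, 83, 67]
Insert 83: [6, 65, 69, 83, 87, 67]
Insert 67: [6, 65, 67, 69, 83, 87]

Sorted: [6, 65, 67, 69, 83, 87]


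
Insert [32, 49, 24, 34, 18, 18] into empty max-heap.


Insert 32: [32]
Insert 49: [49, 32]
Insert 24: [49, 32, 24]
Insert 34: [49, 34, 24, 32]
Insert 18: [49, 34, 24, 32, 18]
Insert 18: [49, 34, 24, 32, 18, 18]

Final heap: [49, 34, 24, 32, 18, 18]


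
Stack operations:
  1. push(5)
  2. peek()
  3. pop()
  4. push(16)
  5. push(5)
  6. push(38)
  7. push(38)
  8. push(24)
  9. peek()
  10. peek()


push(5) -> [5]
peek()->5
pop()->5, []
push(16) -> [16]
push(5) -> [16, 5]
push(38) -> [16, 5, 38]
push(38) -> [16, 5, 38, 38]
push(24) -> [16, 5, 38, 38, 24]
peek()->24
peek()->24

Final stack: [16, 5, 38, 38, 24]


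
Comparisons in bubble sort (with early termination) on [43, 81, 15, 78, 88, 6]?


Algorithm: bubble sort (with early termination)
Input: [43, 81, 15, 78, 88, 6]
Sorted: [6, 15, 43, 78, 81, 88]

15


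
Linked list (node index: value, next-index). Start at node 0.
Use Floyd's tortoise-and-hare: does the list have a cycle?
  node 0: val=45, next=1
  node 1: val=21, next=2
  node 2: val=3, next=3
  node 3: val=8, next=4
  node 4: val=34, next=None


Floyd's tortoise (slow, +1) and hare (fast, +2):
  init: slow=0, fast=0
  step 1: slow=1, fast=2
  step 2: slow=2, fast=4
  step 3: fast -> None, no cycle

Cycle: no


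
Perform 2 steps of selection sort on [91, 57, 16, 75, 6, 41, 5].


Initial: [91, 57, 16, 75, 6, 41, 5]
Step 1: min=5 at 6
  Swap: [5, 57, 16, 75, 6, 41, 91]
Step 2: min=6 at 4
  Swap: [5, 6, 16, 75, 57, 41, 91]

After 2 steps: [5, 6, 16, 75, 57, 41, 91]


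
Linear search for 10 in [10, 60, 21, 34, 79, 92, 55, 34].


i=0: 10==10 found!

Found at 0, 1 comps


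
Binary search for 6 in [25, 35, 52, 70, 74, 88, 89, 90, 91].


Step 1: lo=0, hi=8, mid=4, val=74
Step 2: lo=0, hi=3, mid=1, val=35
Step 3: lo=0, hi=0, mid=0, val=25

Not found


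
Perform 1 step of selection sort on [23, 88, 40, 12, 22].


Initial: [23, 88, 40, 12, 22]
Step 1: min=12 at 3
  Swap: [12, 88, 40, 23, 22]

After 1 step: [12, 88, 40, 23, 22]


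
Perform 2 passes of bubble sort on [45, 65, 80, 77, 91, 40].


Initial: [45, 65, 80, 77, 91, 40]
Pass 1: [45, 65, 77, 80, 40, 91] (2 swaps)
Pass 2: [45, 65, 77, 40, 80, 91] (1 swaps)

After 2 passes: [45, 65, 77, 40, 80, 91]


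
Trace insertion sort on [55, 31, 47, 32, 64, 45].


Initial: [55, 31, 47, 32, 64, 45]
Insert 31: [31, 55, 47, 32, 64, 45]
Insert 47: [31, 47, 55, 32, 64, 45]
Insert 32: [31, 32, 47, 55, 64, 45]
Insert 64: [31, 32, 47, 55, 64, 45]
Insert 45: [31, 32, 45, 47, 55, 64]

Sorted: [31, 32, 45, 47, 55, 64]


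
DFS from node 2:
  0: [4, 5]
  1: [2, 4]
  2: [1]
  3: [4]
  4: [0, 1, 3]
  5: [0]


Visit 2, push [1]
Visit 1, push [4]
Visit 4, push [3, 0]
Visit 0, push [5]
Visit 5, push []
Visit 3, push []

DFS order: [2, 1, 4, 0, 5, 3]


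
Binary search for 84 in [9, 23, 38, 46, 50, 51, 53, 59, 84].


Step 1: lo=0, hi=8, mid=4, val=50
Step 2: lo=5, hi=8, mid=6, val=53
Step 3: lo=7, hi=8, mid=7, val=59
Step 4: lo=8, hi=8, mid=8, val=84

Found at index 8


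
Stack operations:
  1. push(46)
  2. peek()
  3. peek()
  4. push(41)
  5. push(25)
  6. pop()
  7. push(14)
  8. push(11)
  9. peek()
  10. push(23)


push(46) -> [46]
peek()->46
peek()->46
push(41) -> [46, 41]
push(25) -> [46, 41, 25]
pop()->25, [46, 41]
push(14) -> [46, 41, 14]
push(11) -> [46, 41, 14, 11]
peek()->11
push(23) -> [46, 41, 14, 11, 23]

Final stack: [46, 41, 14, 11, 23]


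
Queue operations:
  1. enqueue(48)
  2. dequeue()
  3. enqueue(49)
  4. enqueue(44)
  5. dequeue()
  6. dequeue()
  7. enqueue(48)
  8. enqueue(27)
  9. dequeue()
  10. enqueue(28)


enqueue(48) -> [48]
dequeue()->48, []
enqueue(49) -> [49]
enqueue(44) -> [49, 44]
dequeue()->49, [44]
dequeue()->44, []
enqueue(48) -> [48]
enqueue(27) -> [48, 27]
dequeue()->48, [27]
enqueue(28) -> [27, 28]

Final queue: [27, 28]


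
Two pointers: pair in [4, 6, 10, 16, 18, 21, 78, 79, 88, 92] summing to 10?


lo=0(4)+hi=9(92)=96
lo=0(4)+hi=8(88)=92
lo=0(4)+hi=7(79)=83
lo=0(4)+hi=6(78)=82
lo=0(4)+hi=5(21)=25
lo=0(4)+hi=4(18)=22
lo=0(4)+hi=3(16)=20
lo=0(4)+hi=2(10)=14
lo=0(4)+hi=1(6)=10

Yes: 4+6=10


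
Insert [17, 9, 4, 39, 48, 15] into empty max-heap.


Insert 17: [17]
Insert 9: [17, 9]
Insert 4: [17, 9, 4]
Insert 39: [39, 17, 4, 9]
Insert 48: [48, 39, 4, 9, 17]
Insert 15: [48, 39, 15, 9, 17, 4]

Final heap: [48, 39, 15, 9, 17, 4]


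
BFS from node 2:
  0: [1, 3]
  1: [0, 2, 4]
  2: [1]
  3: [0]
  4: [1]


Visit 2, enqueue [1]
Visit 1, enqueue [0, 4]
Visit 0, enqueue [3]
Visit 4, enqueue []
Visit 3, enqueue []

BFS order: [2, 1, 0, 4, 3]


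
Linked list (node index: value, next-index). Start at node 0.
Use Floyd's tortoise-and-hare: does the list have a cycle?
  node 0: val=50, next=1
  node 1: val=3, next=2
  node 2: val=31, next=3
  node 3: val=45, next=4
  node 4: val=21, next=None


Floyd's tortoise (slow, +1) and hare (fast, +2):
  init: slow=0, fast=0
  step 1: slow=1, fast=2
  step 2: slow=2, fast=4
  step 3: fast -> None, no cycle

Cycle: no


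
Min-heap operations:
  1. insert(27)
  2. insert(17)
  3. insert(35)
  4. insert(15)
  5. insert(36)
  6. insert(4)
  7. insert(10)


insert(27) -> [27]
insert(17) -> [17, 27]
insert(35) -> [17, 27, 35]
insert(15) -> [15, 17, 35, 27]
insert(36) -> [15, 17, 35, 27, 36]
insert(4) -> [4, 17, 15, 27, 36, 35]
insert(10) -> [4, 17, 10, 27, 36, 35, 15]

Final heap: [4, 17, 10, 27, 36, 35, 15]


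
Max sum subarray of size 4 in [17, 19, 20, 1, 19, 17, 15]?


[0:4]: 57
[1:5]: 59
[2:6]: 57
[3:7]: 52

Max: 59 at [1:5]


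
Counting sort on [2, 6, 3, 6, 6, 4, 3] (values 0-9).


Input: [2, 6, 3, 6, 6, 4, 3]
Counts: [0, 0, 1, 2, 1, 0, 3, 0, 0, 0]

Sorted: [2, 3, 3, 4, 6, 6, 6]


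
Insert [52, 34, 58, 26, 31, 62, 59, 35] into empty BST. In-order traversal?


Insert 52: root
Insert 34: L from 52
Insert 58: R from 52
Insert 26: L from 52 -> L from 34
Insert 31: L from 52 -> L from 34 -> R from 26
Insert 62: R from 52 -> R from 58
Insert 59: R from 52 -> R from 58 -> L from 62
Insert 35: L from 52 -> R from 34

In-order: [26, 31, 34, 35, 52, 58, 59, 62]


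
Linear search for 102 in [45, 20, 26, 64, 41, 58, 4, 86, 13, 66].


i=0: 45!=102
i=1: 20!=102
i=2: 26!=102
i=3: 64!=102
i=4: 41!=102
i=5: 58!=102
i=6: 4!=102
i=7: 86!=102
i=8: 13!=102
i=9: 66!=102

Not found, 10 comps


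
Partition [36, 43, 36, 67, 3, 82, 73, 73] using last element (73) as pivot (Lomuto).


Pivot: 73
  36 <= 73: advance i (no swap)
  43 <= 73: advance i (no swap)
  36 <= 73: advance i (no swap)
  67 <= 73: advance i (no swap)
  3 <= 73: advance i (no swap)
  73 <= 73: swap -> [36, 43, 36, 67, 3, 73, 82, 73]
Place pivot at 6: [36, 43, 36, 67, 3, 73, 73, 82]

Partitioned: [36, 43, 36, 67, 3, 73, 73, 82]


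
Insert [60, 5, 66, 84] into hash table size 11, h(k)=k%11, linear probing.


Insert 60: h=5 -> slot 5
Insert 5: h=5, 1 probes -> slot 6
Insert 66: h=0 -> slot 0
Insert 84: h=7 -> slot 7

Table: [66, None, None, None, None, 60, 5, 84, None, None, None]


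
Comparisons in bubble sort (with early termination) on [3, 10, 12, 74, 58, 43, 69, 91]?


Algorithm: bubble sort (with early termination)
Input: [3, 10, 12, 74, 58, 43, 69, 91]
Sorted: [3, 10, 12, 43, 58, 69, 74, 91]

18


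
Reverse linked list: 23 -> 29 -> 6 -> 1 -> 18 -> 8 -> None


Step 1: curr=23, set curr.next=prev(None) | reversed so far: 23
Step 2: curr=29, set curr.next=prev(23) | reversed so far: 29 -> 23
Step 3: curr=6, set curr.next=prev(29) | reversed so far: 6 -> 29 -> 23
Step 4: curr=1, set curr.next=prev(6) | reversed so far: 1 -> 6 -> 29 -> 23
Step 5: curr=18, set curr.next=prev(1) | reversed so far: 18 -> 1 -> 6 -> 29 -> 23
Step 6: curr=8, set curr.next=prev(18) | reversed so far: 8 -> 18 -> 1 -> 6 -> 29 -> 23

8 -> 18 -> 1 -> 6 -> 29 -> 23 -> None


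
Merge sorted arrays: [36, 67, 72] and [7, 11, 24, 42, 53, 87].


Take 7 from B
Take 11 from B
Take 24 from B
Take 36 from A
Take 42 from B
Take 53 from B
Take 67 from A
Take 72 from A

Merged: [7, 11, 24, 36, 42, 53, 67, 72, 87]


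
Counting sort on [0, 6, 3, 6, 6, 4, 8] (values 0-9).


Input: [0, 6, 3, 6, 6, 4, 8]
Counts: [1, 0, 0, 1, 1, 0, 3, 0, 1, 0]

Sorted: [0, 3, 4, 6, 6, 6, 8]


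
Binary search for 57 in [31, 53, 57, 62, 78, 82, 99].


Step 1: lo=0, hi=6, mid=3, val=62
Step 2: lo=0, hi=2, mid=1, val=53
Step 3: lo=2, hi=2, mid=2, val=57

Found at index 2


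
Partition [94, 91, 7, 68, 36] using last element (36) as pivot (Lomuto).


Pivot: 36
  7 <= 36: swap -> [7, 91, 94, 68, 36]
Place pivot at 1: [7, 36, 94, 68, 91]

Partitioned: [7, 36, 94, 68, 91]


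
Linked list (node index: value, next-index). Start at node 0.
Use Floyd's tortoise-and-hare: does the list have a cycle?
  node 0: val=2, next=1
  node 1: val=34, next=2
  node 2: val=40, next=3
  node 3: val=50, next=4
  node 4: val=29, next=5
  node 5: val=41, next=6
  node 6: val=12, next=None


Floyd's tortoise (slow, +1) and hare (fast, +2):
  init: slow=0, fast=0
  step 1: slow=1, fast=2
  step 2: slow=2, fast=4
  step 3: slow=3, fast=6
  step 4: fast -> None, no cycle

Cycle: no


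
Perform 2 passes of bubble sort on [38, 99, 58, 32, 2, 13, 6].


Initial: [38, 99, 58, 32, 2, 13, 6]
Pass 1: [38, 58, 32, 2, 13, 6, 99] (5 swaps)
Pass 2: [38, 32, 2, 13, 6, 58, 99] (4 swaps)

After 2 passes: [38, 32, 2, 13, 6, 58, 99]


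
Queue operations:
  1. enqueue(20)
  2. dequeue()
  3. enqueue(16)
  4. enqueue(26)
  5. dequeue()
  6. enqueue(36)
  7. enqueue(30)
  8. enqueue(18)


enqueue(20) -> [20]
dequeue()->20, []
enqueue(16) -> [16]
enqueue(26) -> [16, 26]
dequeue()->16, [26]
enqueue(36) -> [26, 36]
enqueue(30) -> [26, 36, 30]
enqueue(18) -> [26, 36, 30, 18]

Final queue: [26, 36, 30, 18]


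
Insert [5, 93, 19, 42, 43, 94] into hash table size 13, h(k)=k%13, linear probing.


Insert 5: h=5 -> slot 5
Insert 93: h=2 -> slot 2
Insert 19: h=6 -> slot 6
Insert 42: h=3 -> slot 3
Insert 43: h=4 -> slot 4
Insert 94: h=3, 4 probes -> slot 7

Table: [None, None, 93, 42, 43, 5, 19, 94, None, None, None, None, None]


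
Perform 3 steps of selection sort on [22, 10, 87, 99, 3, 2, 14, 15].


Initial: [22, 10, 87, 99, 3, 2, 14, 15]
Step 1: min=2 at 5
  Swap: [2, 10, 87, 99, 3, 22, 14, 15]
Step 2: min=3 at 4
  Swap: [2, 3, 87, 99, 10, 22, 14, 15]
Step 3: min=10 at 4
  Swap: [2, 3, 10, 99, 87, 22, 14, 15]

After 3 steps: [2, 3, 10, 99, 87, 22, 14, 15]


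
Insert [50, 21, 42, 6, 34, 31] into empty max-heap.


Insert 50: [50]
Insert 21: [50, 21]
Insert 42: [50, 21, 42]
Insert 6: [50, 21, 42, 6]
Insert 34: [50, 34, 42, 6, 21]
Insert 31: [50, 34, 42, 6, 21, 31]

Final heap: [50, 34, 42, 6, 21, 31]


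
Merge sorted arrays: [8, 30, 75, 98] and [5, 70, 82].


Take 5 from B
Take 8 from A
Take 30 from A
Take 70 from B
Take 75 from A
Take 82 from B

Merged: [5, 8, 30, 70, 75, 82, 98]


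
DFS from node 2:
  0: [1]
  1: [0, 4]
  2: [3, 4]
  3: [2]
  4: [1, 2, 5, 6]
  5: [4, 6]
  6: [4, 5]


Visit 2, push [4, 3]
Visit 3, push []
Visit 4, push [6, 5, 1]
Visit 1, push [0]
Visit 0, push []
Visit 5, push [6]
Visit 6, push []

DFS order: [2, 3, 4, 1, 0, 5, 6]


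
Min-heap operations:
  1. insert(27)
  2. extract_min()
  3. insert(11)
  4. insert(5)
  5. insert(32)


insert(27) -> [27]
extract_min()->27, []
insert(11) -> [11]
insert(5) -> [5, 11]
insert(32) -> [5, 11, 32]

Final heap: [5, 11, 32]


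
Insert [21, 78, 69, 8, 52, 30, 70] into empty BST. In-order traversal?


Insert 21: root
Insert 78: R from 21
Insert 69: R from 21 -> L from 78
Insert 8: L from 21
Insert 52: R from 21 -> L from 78 -> L from 69
Insert 30: R from 21 -> L from 78 -> L from 69 -> L from 52
Insert 70: R from 21 -> L from 78 -> R from 69

In-order: [8, 21, 30, 52, 69, 70, 78]


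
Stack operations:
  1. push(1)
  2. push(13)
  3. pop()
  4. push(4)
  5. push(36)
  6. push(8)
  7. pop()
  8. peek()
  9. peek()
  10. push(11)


push(1) -> [1]
push(13) -> [1, 13]
pop()->13, [1]
push(4) -> [1, 4]
push(36) -> [1, 4, 36]
push(8) -> [1, 4, 36, 8]
pop()->8, [1, 4, 36]
peek()->36
peek()->36
push(11) -> [1, 4, 36, 11]

Final stack: [1, 4, 36, 11]


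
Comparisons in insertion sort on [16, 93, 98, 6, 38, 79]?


Algorithm: insertion sort
Input: [16, 93, 98, 6, 38, 79]
Sorted: [6, 16, 38, 79, 93, 98]

11


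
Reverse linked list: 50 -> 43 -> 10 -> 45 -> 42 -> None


Step 1: curr=50, set curr.next=prev(None) | reversed so far: 50
Step 2: curr=43, set curr.next=prev(50) | reversed so far: 43 -> 50
Step 3: curr=10, set curr.next=prev(43) | reversed so far: 10 -> 43 -> 50
Step 4: curr=45, set curr.next=prev(10) | reversed so far: 45 -> 10 -> 43 -> 50
Step 5: curr=42, set curr.next=prev(45) | reversed so far: 42 -> 45 -> 10 -> 43 -> 50

42 -> 45 -> 10 -> 43 -> 50 -> None


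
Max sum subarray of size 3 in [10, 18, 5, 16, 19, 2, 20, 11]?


[0:3]: 33
[1:4]: 39
[2:5]: 40
[3:6]: 37
[4:7]: 41
[5:8]: 33

Max: 41 at [4:7]


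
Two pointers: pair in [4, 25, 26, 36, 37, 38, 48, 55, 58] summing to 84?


lo=0(4)+hi=8(58)=62
lo=1(25)+hi=8(58)=83
lo=2(26)+hi=8(58)=84

Yes: 26+58=84


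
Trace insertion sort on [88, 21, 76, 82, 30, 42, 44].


Initial: [88, 21, 76, 82, 30, 42, 44]
Insert 21: [21, 88, 76, 82, 30, 42, 44]
Insert 76: [21, 76, 88, 82, 30, 42, 44]
Insert 82: [21, 76, 82, 88, 30, 42, 44]
Insert 30: [21, 30, 76, 82, 88, 42, 44]
Insert 42: [21, 30, 42, 76, 82, 88, 44]
Insert 44: [21, 30, 42, 44, 76, 82, 88]

Sorted: [21, 30, 42, 44, 76, 82, 88]


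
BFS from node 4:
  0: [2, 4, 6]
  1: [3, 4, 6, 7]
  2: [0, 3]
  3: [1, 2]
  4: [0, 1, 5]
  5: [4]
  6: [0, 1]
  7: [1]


Visit 4, enqueue [0, 1, 5]
Visit 0, enqueue [2, 6]
Visit 1, enqueue [3, 7]
Visit 5, enqueue []
Visit 2, enqueue []
Visit 6, enqueue []
Visit 3, enqueue []
Visit 7, enqueue []

BFS order: [4, 0, 1, 5, 2, 6, 3, 7]


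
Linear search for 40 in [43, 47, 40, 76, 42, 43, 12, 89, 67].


i=0: 43!=40
i=1: 47!=40
i=2: 40==40 found!

Found at 2, 3 comps


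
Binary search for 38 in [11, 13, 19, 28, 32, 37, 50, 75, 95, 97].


Step 1: lo=0, hi=9, mid=4, val=32
Step 2: lo=5, hi=9, mid=7, val=75
Step 3: lo=5, hi=6, mid=5, val=37
Step 4: lo=6, hi=6, mid=6, val=50

Not found


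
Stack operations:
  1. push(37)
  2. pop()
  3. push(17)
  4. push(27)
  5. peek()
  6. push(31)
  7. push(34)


push(37) -> [37]
pop()->37, []
push(17) -> [17]
push(27) -> [17, 27]
peek()->27
push(31) -> [17, 27, 31]
push(34) -> [17, 27, 31, 34]

Final stack: [17, 27, 31, 34]


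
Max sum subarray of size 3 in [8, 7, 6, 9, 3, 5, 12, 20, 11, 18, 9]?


[0:3]: 21
[1:4]: 22
[2:5]: 18
[3:6]: 17
[4:7]: 20
[5:8]: 37
[6:9]: 43
[7:10]: 49
[8:11]: 38

Max: 49 at [7:10]


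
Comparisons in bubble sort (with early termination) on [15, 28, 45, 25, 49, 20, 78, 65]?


Algorithm: bubble sort (with early termination)
Input: [15, 28, 45, 25, 49, 20, 78, 65]
Sorted: [15, 20, 25, 28, 45, 49, 65, 78]

25


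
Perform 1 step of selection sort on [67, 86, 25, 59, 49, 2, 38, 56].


Initial: [67, 86, 25, 59, 49, 2, 38, 56]
Step 1: min=2 at 5
  Swap: [2, 86, 25, 59, 49, 67, 38, 56]

After 1 step: [2, 86, 25, 59, 49, 67, 38, 56]


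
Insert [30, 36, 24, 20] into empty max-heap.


Insert 30: [30]
Insert 36: [36, 30]
Insert 24: [36, 30, 24]
Insert 20: [36, 30, 24, 20]

Final heap: [36, 30, 24, 20]


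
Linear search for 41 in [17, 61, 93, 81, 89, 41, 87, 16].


i=0: 17!=41
i=1: 61!=41
i=2: 93!=41
i=3: 81!=41
i=4: 89!=41
i=5: 41==41 found!

Found at 5, 6 comps


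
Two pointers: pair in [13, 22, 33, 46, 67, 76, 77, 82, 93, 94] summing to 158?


lo=0(13)+hi=9(94)=107
lo=1(22)+hi=9(94)=116
lo=2(33)+hi=9(94)=127
lo=3(46)+hi=9(94)=140
lo=4(67)+hi=9(94)=161
lo=4(67)+hi=8(93)=160
lo=4(67)+hi=7(82)=149
lo=5(76)+hi=7(82)=158

Yes: 76+82=158


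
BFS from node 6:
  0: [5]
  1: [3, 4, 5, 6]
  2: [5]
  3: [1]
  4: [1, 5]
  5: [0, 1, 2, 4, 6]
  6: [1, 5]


Visit 6, enqueue [1, 5]
Visit 1, enqueue [3, 4]
Visit 5, enqueue [0, 2]
Visit 3, enqueue []
Visit 4, enqueue []
Visit 0, enqueue []
Visit 2, enqueue []

BFS order: [6, 1, 5, 3, 4, 0, 2]


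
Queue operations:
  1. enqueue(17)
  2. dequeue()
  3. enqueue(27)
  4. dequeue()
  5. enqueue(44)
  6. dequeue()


enqueue(17) -> [17]
dequeue()->17, []
enqueue(27) -> [27]
dequeue()->27, []
enqueue(44) -> [44]
dequeue()->44, []

Final queue: []


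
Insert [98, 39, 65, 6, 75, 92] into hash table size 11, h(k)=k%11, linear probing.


Insert 98: h=10 -> slot 10
Insert 39: h=6 -> slot 6
Insert 65: h=10, 1 probes -> slot 0
Insert 6: h=6, 1 probes -> slot 7
Insert 75: h=9 -> slot 9
Insert 92: h=4 -> slot 4

Table: [65, None, None, None, 92, None, 39, 6, None, 75, 98]


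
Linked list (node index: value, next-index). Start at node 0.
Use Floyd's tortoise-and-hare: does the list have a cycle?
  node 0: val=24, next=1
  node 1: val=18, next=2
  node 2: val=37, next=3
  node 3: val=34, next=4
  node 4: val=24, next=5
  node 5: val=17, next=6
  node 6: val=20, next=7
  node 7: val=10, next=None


Floyd's tortoise (slow, +1) and hare (fast, +2):
  init: slow=0, fast=0
  step 1: slow=1, fast=2
  step 2: slow=2, fast=4
  step 3: slow=3, fast=6
  step 4: fast 6->7->None, no cycle

Cycle: no


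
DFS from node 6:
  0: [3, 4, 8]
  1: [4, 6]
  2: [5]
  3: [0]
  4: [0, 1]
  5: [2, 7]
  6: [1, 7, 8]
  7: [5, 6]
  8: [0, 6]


Visit 6, push [8, 7, 1]
Visit 1, push [4]
Visit 4, push [0]
Visit 0, push [8, 3]
Visit 3, push []
Visit 8, push []
Visit 7, push [5]
Visit 5, push [2]
Visit 2, push []

DFS order: [6, 1, 4, 0, 3, 8, 7, 5, 2]


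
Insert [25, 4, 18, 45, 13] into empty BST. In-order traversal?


Insert 25: root
Insert 4: L from 25
Insert 18: L from 25 -> R from 4
Insert 45: R from 25
Insert 13: L from 25 -> R from 4 -> L from 18

In-order: [4, 13, 18, 25, 45]


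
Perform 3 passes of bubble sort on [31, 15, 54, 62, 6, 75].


Initial: [31, 15, 54, 62, 6, 75]
Pass 1: [15, 31, 54, 6, 62, 75] (2 swaps)
Pass 2: [15, 31, 6, 54, 62, 75] (1 swaps)
Pass 3: [15, 6, 31, 54, 62, 75] (1 swaps)

After 3 passes: [15, 6, 31, 54, 62, 75]


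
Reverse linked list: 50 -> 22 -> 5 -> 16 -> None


Step 1: curr=50, set curr.next=prev(None) | reversed so far: 50
Step 2: curr=22, set curr.next=prev(50) | reversed so far: 22 -> 50
Step 3: curr=5, set curr.next=prev(22) | reversed so far: 5 -> 22 -> 50
Step 4: curr=16, set curr.next=prev(5) | reversed so far: 16 -> 5 -> 22 -> 50

16 -> 5 -> 22 -> 50 -> None


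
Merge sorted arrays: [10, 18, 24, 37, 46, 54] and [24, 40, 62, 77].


Take 10 from A
Take 18 from A
Take 24 from A
Take 24 from B
Take 37 from A
Take 40 from B
Take 46 from A
Take 54 from A

Merged: [10, 18, 24, 24, 37, 40, 46, 54, 62, 77]


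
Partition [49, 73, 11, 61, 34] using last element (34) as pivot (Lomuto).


Pivot: 34
  11 <= 34: swap -> [11, 73, 49, 61, 34]
Place pivot at 1: [11, 34, 49, 61, 73]

Partitioned: [11, 34, 49, 61, 73]


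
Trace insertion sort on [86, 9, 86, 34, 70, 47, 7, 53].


Initial: [86, 9, 86, 34, 70, 47, 7, 53]
Insert 9: [9, 86, 86, 34, 70, 47, 7, 53]
Insert 86: [9, 86, 86, 34, 70, 47, 7, 53]
Insert 34: [9, 34, 86, 86, 70, 47, 7, 53]
Insert 70: [9, 34, 70, 86, 86, 47, 7, 53]
Insert 47: [9, 34, 47, 70, 86, 86, 7, 53]
Insert 7: [7, 9, 34, 47, 70, 86, 86, 53]
Insert 53: [7, 9, 34, 47, 53, 70, 86, 86]

Sorted: [7, 9, 34, 47, 53, 70, 86, 86]


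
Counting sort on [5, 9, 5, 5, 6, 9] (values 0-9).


Input: [5, 9, 5, 5, 6, 9]
Counts: [0, 0, 0, 0, 0, 3, 1, 0, 0, 2]

Sorted: [5, 5, 5, 6, 9, 9]


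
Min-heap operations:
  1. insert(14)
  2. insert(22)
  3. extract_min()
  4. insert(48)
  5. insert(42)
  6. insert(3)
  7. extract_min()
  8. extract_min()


insert(14) -> [14]
insert(22) -> [14, 22]
extract_min()->14, [22]
insert(48) -> [22, 48]
insert(42) -> [22, 48, 42]
insert(3) -> [3, 22, 42, 48]
extract_min()->3, [22, 48, 42]
extract_min()->22, [42, 48]

Final heap: [42, 48]


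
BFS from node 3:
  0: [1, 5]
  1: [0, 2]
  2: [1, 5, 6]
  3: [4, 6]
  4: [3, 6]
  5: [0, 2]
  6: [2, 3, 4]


Visit 3, enqueue [4, 6]
Visit 4, enqueue []
Visit 6, enqueue [2]
Visit 2, enqueue [1, 5]
Visit 1, enqueue [0]
Visit 5, enqueue []
Visit 0, enqueue []

BFS order: [3, 4, 6, 2, 1, 5, 0]


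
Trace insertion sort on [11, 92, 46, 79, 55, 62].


Initial: [11, 92, 46, 79, 55, 62]
Insert 92: [11, 92, 46, 79, 55, 62]
Insert 46: [11, 46, 92, 79, 55, 62]
Insert 79: [11, 46, 79, 92, 55, 62]
Insert 55: [11, 46, 55, 79, 92, 62]
Insert 62: [11, 46, 55, 62, 79, 92]

Sorted: [11, 46, 55, 62, 79, 92]


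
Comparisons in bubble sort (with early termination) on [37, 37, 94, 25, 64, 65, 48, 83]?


Algorithm: bubble sort (with early termination)
Input: [37, 37, 94, 25, 64, 65, 48, 83]
Sorted: [25, 37, 37, 48, 64, 65, 83, 94]

22


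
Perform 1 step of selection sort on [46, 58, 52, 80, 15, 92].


Initial: [46, 58, 52, 80, 15, 92]
Step 1: min=15 at 4
  Swap: [15, 58, 52, 80, 46, 92]

After 1 step: [15, 58, 52, 80, 46, 92]


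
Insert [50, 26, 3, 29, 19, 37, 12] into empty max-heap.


Insert 50: [50]
Insert 26: [50, 26]
Insert 3: [50, 26, 3]
Insert 29: [50, 29, 3, 26]
Insert 19: [50, 29, 3, 26, 19]
Insert 37: [50, 29, 37, 26, 19, 3]
Insert 12: [50, 29, 37, 26, 19, 3, 12]

Final heap: [50, 29, 37, 26, 19, 3, 12]


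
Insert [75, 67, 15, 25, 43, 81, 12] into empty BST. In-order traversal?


Insert 75: root
Insert 67: L from 75
Insert 15: L from 75 -> L from 67
Insert 25: L from 75 -> L from 67 -> R from 15
Insert 43: L from 75 -> L from 67 -> R from 15 -> R from 25
Insert 81: R from 75
Insert 12: L from 75 -> L from 67 -> L from 15

In-order: [12, 15, 25, 43, 67, 75, 81]


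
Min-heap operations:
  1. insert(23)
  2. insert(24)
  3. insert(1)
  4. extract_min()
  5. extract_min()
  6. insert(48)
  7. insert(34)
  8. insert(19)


insert(23) -> [23]
insert(24) -> [23, 24]
insert(1) -> [1, 24, 23]
extract_min()->1, [23, 24]
extract_min()->23, [24]
insert(48) -> [24, 48]
insert(34) -> [24, 48, 34]
insert(19) -> [19, 24, 34, 48]

Final heap: [19, 24, 34, 48]


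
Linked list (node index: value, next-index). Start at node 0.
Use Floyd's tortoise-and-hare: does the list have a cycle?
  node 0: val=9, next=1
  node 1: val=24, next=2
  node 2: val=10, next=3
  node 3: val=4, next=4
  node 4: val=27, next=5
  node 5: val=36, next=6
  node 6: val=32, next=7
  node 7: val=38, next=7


Floyd's tortoise (slow, +1) and hare (fast, +2):
  init: slow=0, fast=0
  step 1: slow=1, fast=2
  step 2: slow=2, fast=4
  step 3: slow=3, fast=6
  step 4: slow=4, fast=7
  step 5: slow=5, fast=7
  step 6: slow=6, fast=7
  step 7: slow=7, fast=7
  slow == fast at node 7: cycle detected

Cycle: yes


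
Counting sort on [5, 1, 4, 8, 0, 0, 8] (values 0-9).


Input: [5, 1, 4, 8, 0, 0, 8]
Counts: [2, 1, 0, 0, 1, 1, 0, 0, 2, 0]

Sorted: [0, 0, 1, 4, 5, 8, 8]


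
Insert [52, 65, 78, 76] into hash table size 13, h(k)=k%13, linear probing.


Insert 52: h=0 -> slot 0
Insert 65: h=0, 1 probes -> slot 1
Insert 78: h=0, 2 probes -> slot 2
Insert 76: h=11 -> slot 11

Table: [52, 65, 78, None, None, None, None, None, None, None, None, 76, None]


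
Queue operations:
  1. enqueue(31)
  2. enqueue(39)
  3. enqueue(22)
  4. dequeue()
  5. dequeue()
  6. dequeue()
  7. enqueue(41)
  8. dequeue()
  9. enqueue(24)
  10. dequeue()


enqueue(31) -> [31]
enqueue(39) -> [31, 39]
enqueue(22) -> [31, 39, 22]
dequeue()->31, [39, 22]
dequeue()->39, [22]
dequeue()->22, []
enqueue(41) -> [41]
dequeue()->41, []
enqueue(24) -> [24]
dequeue()->24, []

Final queue: []


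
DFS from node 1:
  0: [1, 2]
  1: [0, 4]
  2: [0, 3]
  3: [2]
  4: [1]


Visit 1, push [4, 0]
Visit 0, push [2]
Visit 2, push [3]
Visit 3, push []
Visit 4, push []

DFS order: [1, 0, 2, 3, 4]


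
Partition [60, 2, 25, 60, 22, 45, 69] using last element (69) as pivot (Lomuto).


Pivot: 69
  60 <= 69: advance i (no swap)
  2 <= 69: advance i (no swap)
  25 <= 69: advance i (no swap)
  60 <= 69: advance i (no swap)
  22 <= 69: advance i (no swap)
  45 <= 69: advance i (no swap)
Place pivot at 6: [60, 2, 25, 60, 22, 45, 69]

Partitioned: [60, 2, 25, 60, 22, 45, 69]


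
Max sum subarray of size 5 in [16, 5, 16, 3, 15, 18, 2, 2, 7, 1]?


[0:5]: 55
[1:6]: 57
[2:7]: 54
[3:8]: 40
[4:9]: 44
[5:10]: 30

Max: 57 at [1:6]


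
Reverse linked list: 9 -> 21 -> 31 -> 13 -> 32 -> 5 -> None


Step 1: curr=9, set curr.next=prev(None) | reversed so far: 9
Step 2: curr=21, set curr.next=prev(9) | reversed so far: 21 -> 9
Step 3: curr=31, set curr.next=prev(21) | reversed so far: 31 -> 21 -> 9
Step 4: curr=13, set curr.next=prev(31) | reversed so far: 13 -> 31 -> 21 -> 9
Step 5: curr=32, set curr.next=prev(13) | reversed so far: 32 -> 13 -> 31 -> 21 -> 9
Step 6: curr=5, set curr.next=prev(32) | reversed so far: 5 -> 32 -> 13 -> 31 -> 21 -> 9

5 -> 32 -> 13 -> 31 -> 21 -> 9 -> None


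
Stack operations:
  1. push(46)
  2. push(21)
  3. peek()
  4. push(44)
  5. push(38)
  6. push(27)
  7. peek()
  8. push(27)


push(46) -> [46]
push(21) -> [46, 21]
peek()->21
push(44) -> [46, 21, 44]
push(38) -> [46, 21, 44, 38]
push(27) -> [46, 21, 44, 38, 27]
peek()->27
push(27) -> [46, 21, 44, 38, 27, 27]

Final stack: [46, 21, 44, 38, 27, 27]


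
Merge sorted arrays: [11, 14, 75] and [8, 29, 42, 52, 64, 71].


Take 8 from B
Take 11 from A
Take 14 from A
Take 29 from B
Take 42 from B
Take 52 from B
Take 64 from B
Take 71 from B

Merged: [8, 11, 14, 29, 42, 52, 64, 71, 75]


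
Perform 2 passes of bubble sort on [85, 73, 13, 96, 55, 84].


Initial: [85, 73, 13, 96, 55, 84]
Pass 1: [73, 13, 85, 55, 84, 96] (4 swaps)
Pass 2: [13, 73, 55, 84, 85, 96] (3 swaps)

After 2 passes: [13, 73, 55, 84, 85, 96]


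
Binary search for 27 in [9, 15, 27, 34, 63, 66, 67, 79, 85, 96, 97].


Step 1: lo=0, hi=10, mid=5, val=66
Step 2: lo=0, hi=4, mid=2, val=27

Found at index 2


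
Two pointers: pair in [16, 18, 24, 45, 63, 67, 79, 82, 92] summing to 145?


lo=0(16)+hi=8(92)=108
lo=1(18)+hi=8(92)=110
lo=2(24)+hi=8(92)=116
lo=3(45)+hi=8(92)=137
lo=4(63)+hi=8(92)=155
lo=4(63)+hi=7(82)=145

Yes: 63+82=145


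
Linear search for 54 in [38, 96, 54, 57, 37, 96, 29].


i=0: 38!=54
i=1: 96!=54
i=2: 54==54 found!

Found at 2, 3 comps


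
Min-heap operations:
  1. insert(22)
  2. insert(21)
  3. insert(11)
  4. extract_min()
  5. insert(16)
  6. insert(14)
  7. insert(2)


insert(22) -> [22]
insert(21) -> [21, 22]
insert(11) -> [11, 22, 21]
extract_min()->11, [21, 22]
insert(16) -> [16, 22, 21]
insert(14) -> [14, 16, 21, 22]
insert(2) -> [2, 14, 21, 22, 16]

Final heap: [2, 14, 21, 22, 16]


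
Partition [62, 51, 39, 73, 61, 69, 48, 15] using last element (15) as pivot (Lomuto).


Pivot: 15
Place pivot at 0: [15, 51, 39, 73, 61, 69, 48, 62]

Partitioned: [15, 51, 39, 73, 61, 69, 48, 62]


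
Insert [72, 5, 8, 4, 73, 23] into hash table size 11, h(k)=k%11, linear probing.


Insert 72: h=6 -> slot 6
Insert 5: h=5 -> slot 5
Insert 8: h=8 -> slot 8
Insert 4: h=4 -> slot 4
Insert 73: h=7 -> slot 7
Insert 23: h=1 -> slot 1

Table: [None, 23, None, None, 4, 5, 72, 73, 8, None, None]


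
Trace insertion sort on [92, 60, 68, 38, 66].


Initial: [92, 60, 68, 38, 66]
Insert 60: [60, 92, 68, 38, 66]
Insert 68: [60, 68, 92, 38, 66]
Insert 38: [38, 60, 68, 92, 66]
Insert 66: [38, 60, 66, 68, 92]

Sorted: [38, 60, 66, 68, 92]


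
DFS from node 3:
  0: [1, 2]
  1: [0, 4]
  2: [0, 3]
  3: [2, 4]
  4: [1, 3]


Visit 3, push [4, 2]
Visit 2, push [0]
Visit 0, push [1]
Visit 1, push [4]
Visit 4, push []

DFS order: [3, 2, 0, 1, 4]


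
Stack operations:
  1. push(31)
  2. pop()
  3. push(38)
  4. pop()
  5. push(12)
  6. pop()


push(31) -> [31]
pop()->31, []
push(38) -> [38]
pop()->38, []
push(12) -> [12]
pop()->12, []

Final stack: []


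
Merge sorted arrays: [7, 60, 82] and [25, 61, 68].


Take 7 from A
Take 25 from B
Take 60 from A
Take 61 from B
Take 68 from B

Merged: [7, 25, 60, 61, 68, 82]


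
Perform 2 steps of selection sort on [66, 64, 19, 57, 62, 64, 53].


Initial: [66, 64, 19, 57, 62, 64, 53]
Step 1: min=19 at 2
  Swap: [19, 64, 66, 57, 62, 64, 53]
Step 2: min=53 at 6
  Swap: [19, 53, 66, 57, 62, 64, 64]

After 2 steps: [19, 53, 66, 57, 62, 64, 64]


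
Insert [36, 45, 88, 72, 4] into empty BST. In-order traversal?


Insert 36: root
Insert 45: R from 36
Insert 88: R from 36 -> R from 45
Insert 72: R from 36 -> R from 45 -> L from 88
Insert 4: L from 36

In-order: [4, 36, 45, 72, 88]


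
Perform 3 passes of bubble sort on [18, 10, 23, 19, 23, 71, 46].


Initial: [18, 10, 23, 19, 23, 71, 46]
Pass 1: [10, 18, 19, 23, 23, 46, 71] (3 swaps)
Pass 2: [10, 18, 19, 23, 23, 46, 71] (0 swaps)
Pass 3: [10, 18, 19, 23, 23, 46, 71] (0 swaps)

After 3 passes: [10, 18, 19, 23, 23, 46, 71]


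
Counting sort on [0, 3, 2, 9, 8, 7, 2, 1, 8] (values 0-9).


Input: [0, 3, 2, 9, 8, 7, 2, 1, 8]
Counts: [1, 1, 2, 1, 0, 0, 0, 1, 2, 1]

Sorted: [0, 1, 2, 2, 3, 7, 8, 8, 9]


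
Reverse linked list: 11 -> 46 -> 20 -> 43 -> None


Step 1: curr=11, set curr.next=prev(None) | reversed so far: 11
Step 2: curr=46, set curr.next=prev(11) | reversed so far: 46 -> 11
Step 3: curr=20, set curr.next=prev(46) | reversed so far: 20 -> 46 -> 11
Step 4: curr=43, set curr.next=prev(20) | reversed so far: 43 -> 20 -> 46 -> 11

43 -> 20 -> 46 -> 11 -> None


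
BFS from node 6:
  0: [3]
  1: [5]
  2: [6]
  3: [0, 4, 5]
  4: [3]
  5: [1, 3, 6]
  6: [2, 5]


Visit 6, enqueue [2, 5]
Visit 2, enqueue []
Visit 5, enqueue [1, 3]
Visit 1, enqueue []
Visit 3, enqueue [0, 4]
Visit 0, enqueue []
Visit 4, enqueue []

BFS order: [6, 2, 5, 1, 3, 0, 4]


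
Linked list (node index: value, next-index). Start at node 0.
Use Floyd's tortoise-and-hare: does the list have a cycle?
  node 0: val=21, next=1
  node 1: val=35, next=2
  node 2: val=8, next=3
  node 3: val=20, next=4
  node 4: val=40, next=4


Floyd's tortoise (slow, +1) and hare (fast, +2):
  init: slow=0, fast=0
  step 1: slow=1, fast=2
  step 2: slow=2, fast=4
  step 3: slow=3, fast=4
  step 4: slow=4, fast=4
  slow == fast at node 4: cycle detected

Cycle: yes
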